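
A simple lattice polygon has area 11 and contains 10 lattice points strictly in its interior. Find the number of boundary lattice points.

Pick's theorem gives A = I + B/2 − 1, so B = 2(A − I + 1) = 2(11 − 10 + 1) = 4.

4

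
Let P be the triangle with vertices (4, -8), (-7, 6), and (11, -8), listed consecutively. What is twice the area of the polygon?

The shoelace formula gives twice the area as |(4·6 − (-7)·(-8)) + ((-7)·(-8) − 11·6) + (11·(-8) − 4·(-8))| = 98, so the area is 49.

98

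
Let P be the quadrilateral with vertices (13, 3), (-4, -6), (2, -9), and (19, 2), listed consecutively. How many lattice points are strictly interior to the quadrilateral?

92

The shoelace formula gives twice the area as |[13·(-6) − (-4)·3] + [(-4)·(-9) − 2·(-6)] + [2·2 − 19·(-9)] + [19·3 − 13·2]| = 188, so the area is 94.
Along each edge there are gcd(|Δx|,|Δy|)+1 lattice points, so counting each shared vertex once the boundary has gcd(17,9) + gcd(6,3) + gcd(17,11) + gcd(6,1) = 1+3+1+1 = 6.
By Pick's theorem A = I + B/2 − 1, so I = 94 − 6/2 + 1 = 92.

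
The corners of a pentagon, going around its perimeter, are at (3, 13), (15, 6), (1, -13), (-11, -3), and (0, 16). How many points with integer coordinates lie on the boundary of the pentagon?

The number of boundary lattice points is Σ gcd(|Δx|,|Δy|) = gcd(12,7) + gcd(14,19) + gcd(12,10) + gcd(11,19) + gcd(3,3) = 1+1+2+1+3 = 8.

8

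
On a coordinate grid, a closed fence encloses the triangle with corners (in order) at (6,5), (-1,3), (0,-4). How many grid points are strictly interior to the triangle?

24

By the shoelace formula, twice the signed area is |[6·3 − (-1)·5] + [(-1)·(-4) − 0·3] + [0·5 − 6·(-4)]| = 51, so the area is 25.5.
The number of boundary lattice points is Σ gcd(|Δx|,|Δy|) = gcd(7,2) + gcd(1,7) + gcd(6,9) = 1+1+3 = 5.
By Pick's theorem A = I + B/2 − 1, so I = 25.5 − 5/2 + 1 = 24.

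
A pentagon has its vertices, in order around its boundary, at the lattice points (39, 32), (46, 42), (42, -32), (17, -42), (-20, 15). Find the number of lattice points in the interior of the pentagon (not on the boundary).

Using the shoelace formula, 2A = |[39·42 − 46·32] + [46·(-32) − 42·42] + [42·(-42) − 17·(-32)] + [17·15 − (-20)·(-42)] + [(-20)·32 − 39·15]| = 6100, so the area is 3050.
The number of boundary lattice points is Σ gcd(|Δx|,|Δy|) = gcd(7,10) + gcd(4,74) + gcd(25,10) + gcd(37,57) + gcd(59,17) = 1+2+5+1+1 = 10.
Pick's theorem gives I = A − B/2 + 1 = 3050 − 10/2 + 1 = 3046.

3046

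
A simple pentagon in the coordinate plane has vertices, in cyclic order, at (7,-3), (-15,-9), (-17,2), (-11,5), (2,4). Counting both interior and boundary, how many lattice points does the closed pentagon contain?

226

Using the shoelace formula, 2A = |[7·(-9) − (-15)·(-3)] + [(-15)·2 − (-17)·(-9)] + [(-17)·5 − (-11)·2] + [(-11)·4 − 2·5] + [2·(-3) − 7·4]| = 442, so the area is 221.
Along each edge there are gcd(|Δx|,|Δy|)+1 lattice points, so counting each shared vertex once the boundary has gcd(22,6) + gcd(2,11) + gcd(6,3) + gcd(13,1) + gcd(5,7) = 2+1+3+1+1 = 8.
Pick's theorem gives I = A − B/2 + 1 = 221 − 8/2 + 1 = 218, so the closed region contains I + B = 218 + 8 = 226 lattice points.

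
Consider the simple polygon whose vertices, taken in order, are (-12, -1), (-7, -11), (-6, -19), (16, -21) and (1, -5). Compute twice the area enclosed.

502

By the shoelace formula, twice the signed area is |((-12)·(-11) − (-7)·(-1)) + ((-7)·(-19) − (-6)·(-11)) + ((-6)·(-21) − 16·(-19)) + (16·(-5) − 1·(-21)) + (1·(-1) − (-12)·(-5))| = 502, so the area is 251.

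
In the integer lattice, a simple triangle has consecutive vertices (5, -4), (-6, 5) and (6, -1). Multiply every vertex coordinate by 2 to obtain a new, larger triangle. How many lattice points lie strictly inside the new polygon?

77

Using the shoelace formula, 2A = |[5·5 − (-6)·(-4)] + [(-6)·(-1) − 6·5] + [6·(-4) − 5·(-1)]| = 42, so the area is 21.
The number of boundary lattice points is Σ gcd(|Δx|,|Δy|) = gcd(11,9) + gcd(12,6) + gcd(1,3) = 1+6+1 = 8.
Scaling by 2 multiplies the area by 2² = 4 (so the new area is 84) and multiplies the boundary lattice-point count by 2, giving 16.
By Pick's theorem, the interior count of the dilated polygon is 84 − 16/2 + 1 = 77.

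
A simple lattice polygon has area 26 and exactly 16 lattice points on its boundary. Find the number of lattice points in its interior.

19

Pick's theorem A = I + B/2 − 1 rearranges to I = A − B/2 + 1 = 26 − 16/2 + 1 = 19.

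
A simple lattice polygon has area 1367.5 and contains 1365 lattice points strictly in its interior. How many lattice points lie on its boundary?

Pick's theorem gives A = I + B/2 − 1, so B = 2(A − I + 1) = 2(1367.5 − 1365 + 1) = 7.

7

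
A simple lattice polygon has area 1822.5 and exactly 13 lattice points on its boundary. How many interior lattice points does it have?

Pick's theorem A = I + B/2 − 1 rearranges to I = A − B/2 + 1 = 1822.5 − 13/2 + 1 = 1817.

1817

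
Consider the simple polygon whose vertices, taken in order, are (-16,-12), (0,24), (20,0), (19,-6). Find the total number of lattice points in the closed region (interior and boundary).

The shoelace formula gives twice the area as |((-16)·24 − 0·(-12)) + (0·0 − 20·24) + (20·(-6) − 19·0) + (19·(-12) − (-16)·(-6))| = 1308, so the area is 654.
The number of boundary lattice points is Σ gcd(|Δx|,|Δy|) = gcd(16,36) + gcd(20,24) + gcd(1,6) + gcd(35,6) = 4+4+1+1 = 10.
Pick's theorem gives I = A − B/2 + 1 = 654 − 10/2 + 1 = 650, so the closed region contains I + B = 650 + 10 = 660 lattice points.

660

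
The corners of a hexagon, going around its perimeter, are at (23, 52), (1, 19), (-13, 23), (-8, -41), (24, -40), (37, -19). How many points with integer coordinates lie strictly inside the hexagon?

Using the shoelace formula, 2A = |(23·19 − 1·52) + (1·23 − (-13)·19) + ((-13)·(-41) − (-8)·23) + ((-8)·(-40) − 24·(-41)) + (24·(-19) − 37·(-40)) + (37·52 − 23·(-19))| = 6061, so the area is 6061/2.
Summing gcd(|Δx|,|Δy|) over the edges gives the boundary count: gcd(22,33) + gcd(14,4) + gcd(5,64) + gcd(32,1) + gcd(13,21) + gcd(14,71) = 11+2+1+1+1+1 = 17.
Pick's theorem gives I = A − B/2 + 1 = 6061/2 − 17/2 + 1 = 3023.

3023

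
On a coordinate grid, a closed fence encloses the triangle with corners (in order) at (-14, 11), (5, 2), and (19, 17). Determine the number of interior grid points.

Using the shoelace formula, 2A = |((-14)·2 − 5·11) + (5·17 − 19·2) + (19·11 − (-14)·17)| = 411, so the area is 411/2.
Summing gcd(|Δx|,|Δy|) over the edges gives the boundary count: gcd(19,9) + gcd(14,15) + gcd(33,6) = 1+1+3 = 5.
Pick's theorem gives I = A − B/2 + 1 = 411/2 − 5/2 + 1 = 204.

204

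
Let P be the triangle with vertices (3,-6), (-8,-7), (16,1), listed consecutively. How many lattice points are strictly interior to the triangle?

Using the shoelace formula, 2A = |(3·(-7) − (-8)·(-6)) + ((-8)·1 − 16·(-7)) + (16·(-6) − 3·1)| = 64, so the area is 32.
Summing gcd(|Δx|,|Δy|) over the edges gives the boundary count: gcd(11,1) + gcd(24,8) + gcd(13,7) = 1+8+1 = 10.
Pick's theorem gives I = A − B/2 + 1 = 32 − 10/2 + 1 = 28.

28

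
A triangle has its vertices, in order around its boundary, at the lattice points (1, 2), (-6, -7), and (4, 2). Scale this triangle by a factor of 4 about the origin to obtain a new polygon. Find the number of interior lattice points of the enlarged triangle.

207

Using the shoelace formula, 2A = |[1·(-7) − (-6)·2] + [(-6)·2 − 4·(-7)] + [4·2 − 1·2]| = 27, so the area is 13.5.
Along each edge there are gcd(|Δx|,|Δy|)+1 lattice points, so counting each shared vertex once the boundary has gcd(7,9) + gcd(10,9) + gcd(3,0) = 1+1+3 = 5.
Scaling by 4 multiplies the area by 4² = 16 (so the new area is 216) and multiplies the boundary lattice-point count by 4, giving 20.
By Pick's theorem, the interior count of the dilated polygon is 216 − 20/2 + 1 = 207.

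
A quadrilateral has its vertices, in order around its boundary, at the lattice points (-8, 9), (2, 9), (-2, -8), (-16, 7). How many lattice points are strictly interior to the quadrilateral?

The shoelace formula gives twice the area as |((-8)·9 − 2·9) + (2·(-8) − (-2)·9) + ((-2)·7 − (-16)·(-8)) + ((-16)·9 − (-8)·7)| = 318, so the area is 159.
Summing gcd(|Δx|,|Δy|) over the edges gives the boundary count: gcd(10,0) + gcd(4,17) + gcd(14,15) + gcd(8,2) = 10+1+1+2 = 14.
By Pick's theorem A = I + B/2 − 1, so I = 159 − 14/2 + 1 = 153.

153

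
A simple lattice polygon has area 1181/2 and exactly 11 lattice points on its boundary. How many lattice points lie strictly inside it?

586

From Pick's theorem, I = A − B/2 + 1 = 1181/2 − 11/2 + 1 = 586.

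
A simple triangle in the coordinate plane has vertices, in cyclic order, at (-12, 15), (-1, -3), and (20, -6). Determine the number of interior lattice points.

Using the shoelace formula, 2A = |((-12)·(-3) − (-1)·15) + ((-1)·(-6) − 20·(-3)) + (20·15 − (-12)·(-6))| = 345, so the area is 172.5.
Summing gcd(|Δx|,|Δy|) over the edges gives the boundary count: gcd(11,18) + gcd(21,3) + gcd(32,21) = 1+3+1 = 5.
Pick's theorem gives I = A − B/2 + 1 = 172.5 − 5/2 + 1 = 171.

171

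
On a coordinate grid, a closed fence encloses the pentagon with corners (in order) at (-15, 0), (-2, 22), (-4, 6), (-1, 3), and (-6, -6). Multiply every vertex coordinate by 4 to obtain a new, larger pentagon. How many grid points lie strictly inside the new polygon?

Using the shoelace formula, 2A = |((-15)·22 − (-2)·0) + ((-2)·6 − (-4)·22) + ((-4)·3 − (-1)·6) + ((-1)·(-6) − (-6)·3) + ((-6)·0 − (-15)·(-6))| = 326, so the area is 163.
The number of boundary lattice points is Σ gcd(|Δx|,|Δy|) = gcd(13,22) + gcd(2,16) + gcd(3,3) + gcd(5,9) + gcd(9,6) = 1+2+3+1+3 = 10.
Scaling by 4 multiplies the area by 4² = 16 (so the new area is 2608) and multiplies the boundary lattice-point count by 4, giving 40.
By Pick's theorem, the interior count of the dilated polygon is 2608 − 40/2 + 1 = 2589.

2589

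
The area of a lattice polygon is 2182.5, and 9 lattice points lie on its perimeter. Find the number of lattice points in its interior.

From Pick's theorem, I = A − B/2 + 1 = 2182.5 − 9/2 + 1 = 2179.

2179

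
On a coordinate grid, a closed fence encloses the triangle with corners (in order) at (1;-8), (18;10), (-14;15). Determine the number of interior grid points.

330

By the shoelace formula, twice the signed area is |[1·10 − 18·(-8)] + [18·15 − (-14)·10] + [(-14)·(-8) − 1·15]| = 661, so the area is 330.5.
The number of boundary lattice points is Σ gcd(|Δx|,|Δy|) = gcd(17,18) + gcd(32,5) + gcd(15,23) = 1+1+1 = 3.
By Pick's theorem A = I + B/2 − 1, so I = 330.5 − 3/2 + 1 = 330.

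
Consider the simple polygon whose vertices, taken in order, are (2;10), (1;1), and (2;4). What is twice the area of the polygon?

The shoelace formula gives twice the area as |(2·1 − 1·10) + (1·4 − 2·1) + (2·10 − 2·4)| = 6, so the area is 3.

6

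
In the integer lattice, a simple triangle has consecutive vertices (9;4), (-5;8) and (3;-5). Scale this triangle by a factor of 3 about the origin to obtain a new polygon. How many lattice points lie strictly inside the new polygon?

667

The shoelace formula gives twice the area as |(9·8 − (-5)·4) + ((-5)·(-5) − 3·8) + (3·4 − 9·(-5))| = 150, so the area is 75.
The number of boundary lattice points is Σ gcd(|Δx|,|Δy|) = gcd(14,4) + gcd(8,13) + gcd(6,9) = 2+1+3 = 6.
Scaling by 3 multiplies the area by 3² = 9 (so the new area is 675) and multiplies the boundary lattice-point count by 3, giving 18.
By Pick's theorem, the interior count of the dilated polygon is 675 − 18/2 + 1 = 667.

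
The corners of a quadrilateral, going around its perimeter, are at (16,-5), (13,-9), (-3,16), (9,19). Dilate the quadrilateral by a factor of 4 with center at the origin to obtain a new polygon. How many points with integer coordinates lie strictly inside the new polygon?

The shoelace formula gives twice the area as |(16·(-9) − 13·(-5)) + (13·16 − (-3)·(-9)) + ((-3)·19 − 9·16) + (9·(-5) − 16·19)| = 448, so the area is 224.
The number of boundary lattice points is Σ gcd(|Δx|,|Δy|) = gcd(3,4) + gcd(16,25) + gcd(12,3) + gcd(7,24) = 1+1+3+1 = 6.
Scaling by 4 multiplies the area by 4² = 16 (so the new area is 3584) and multiplies the boundary lattice-point count by 4, giving 24.
By Pick's theorem, the interior count of the dilated polygon is 3584 − 24/2 + 1 = 3573.

3573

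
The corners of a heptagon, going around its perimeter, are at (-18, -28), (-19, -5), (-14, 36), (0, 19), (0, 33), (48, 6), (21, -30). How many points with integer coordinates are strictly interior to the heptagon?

2856

Using the shoelace formula, 2A = |[(-18)·(-5) − (-19)·(-28)] + [(-19)·36 − (-14)·(-5)] + [(-14)·19 − 0·36] + [0·33 − 0·19] + [0·6 − 48·33] + [48·(-30) − 21·6] + [21·(-28) − (-18)·(-30)]| = 5740, so the area is 2870.
Along each edge there are gcd(|Δx|,|Δy|)+1 lattice points, so counting each shared vertex once the boundary has gcd(1,23) + gcd(5,41) + gcd(14,17) + gcd(0,14) + gcd(48,27) + gcd(27,36) + gcd(39,2) = 1+1+1+14+3+9+1 = 30.
By Pick's theorem A = I + B/2 − 1, so I = 2870 − 30/2 + 1 = 2856.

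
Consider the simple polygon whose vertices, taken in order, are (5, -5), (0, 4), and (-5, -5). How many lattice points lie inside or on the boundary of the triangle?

Using the shoelace formula, 2A = |(5·4 − 0·(-5)) + (0·(-5) − (-5)·4) + ((-5)·(-5) − 5·(-5))| = 90, so the area is 45.
The number of boundary lattice points is Σ gcd(|Δx|,|Δy|) = gcd(5,9) + gcd(5,9) + gcd(10,0) = 1+1+10 = 12.
Pick's theorem gives I = A − B/2 + 1 = 45 − 12/2 + 1 = 40, so the closed region contains I + B = 40 + 12 = 52 lattice points.

52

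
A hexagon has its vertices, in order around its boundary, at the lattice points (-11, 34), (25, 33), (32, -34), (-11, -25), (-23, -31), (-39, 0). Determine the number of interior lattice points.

By the shoelace formula, twice the signed area is |[(-11)·33 − 25·34] + [25·(-34) − 32·33] + [32·(-25) − (-11)·(-34)] + [(-11)·(-31) − (-23)·(-25)] + [(-23)·0 − (-39)·(-31)] + [(-39)·34 − (-11)·0]| = 7062, so the area is 3531.
Along each edge there are gcd(|Δx|,|Δy|)+1 lattice points, so counting each shared vertex once the boundary has gcd(36,1) + gcd(7,67) + gcd(43,9) + gcd(12,6) + gcd(16,31) + gcd(28,34) = 1+1+1+6+1+2 = 12.
By Pick's theorem A = I + B/2 − 1, so I = 3531 − 12/2 + 1 = 3526.

3526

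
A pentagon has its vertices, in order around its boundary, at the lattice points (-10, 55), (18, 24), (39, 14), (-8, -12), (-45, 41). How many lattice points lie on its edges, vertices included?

The number of boundary lattice points is Σ gcd(|Δx|,|Δy|) = gcd(28,31) + gcd(21,10) + gcd(47,26) + gcd(37,53) + gcd(35,14) = 1+1+1+1+7 = 11.

11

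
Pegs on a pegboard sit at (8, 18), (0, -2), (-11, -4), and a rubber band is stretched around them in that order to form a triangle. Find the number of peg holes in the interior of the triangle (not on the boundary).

The shoelace formula gives twice the area as |(8·(-2) − 0·18) + (0·(-4) − (-11)·(-2)) + ((-11)·18 − 8·(-4))| = 204, so the area is 102.
The number of boundary lattice points is Σ gcd(|Δx|,|Δy|) = gcd(8,20) + gcd(11,2) + gcd(19,22) = 4+1+1 = 6.
By Pick's theorem A = I + B/2 − 1, so I = 102 − 6/2 + 1 = 100.

100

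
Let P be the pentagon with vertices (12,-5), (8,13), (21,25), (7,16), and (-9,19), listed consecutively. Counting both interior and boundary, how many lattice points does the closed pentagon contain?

194

The shoelace formula gives twice the area as |[12·13 − 8·(-5)] + [8·25 − 21·13] + [21·16 − 7·25] + [7·19 − (-9)·16] + [(-9)·(-5) − 12·19]| = 378, so the area is 189.
The number of boundary lattice points is Σ gcd(|Δx|,|Δy|) = gcd(4,18) + gcd(13,12) + gcd(14,9) + gcd(16,3) + gcd(21,24) = 2+1+1+1+3 = 8.
Pick's theorem gives I = A − B/2 + 1 = 189 − 8/2 + 1 = 186, so the closed region contains I + B = 186 + 8 = 194 lattice points.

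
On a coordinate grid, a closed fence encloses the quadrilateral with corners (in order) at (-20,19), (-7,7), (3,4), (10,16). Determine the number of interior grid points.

229

The shoelace formula gives twice the area as |((-20)·7 − (-7)·19) + ((-7)·4 − 3·7) + (3·16 − 10·4) + (10·19 − (-20)·16)| = 462, so the area is 231.
Along each edge there are gcd(|Δx|,|Δy|)+1 lattice points, so counting each shared vertex once the boundary has gcd(13,12) + gcd(10,3) + gcd(7,12) + gcd(30,3) = 1+1+1+3 = 6.
By Pick's theorem A = I + B/2 − 1, so I = 231 − 6/2 + 1 = 229.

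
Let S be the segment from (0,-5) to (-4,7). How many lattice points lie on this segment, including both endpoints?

The number of lattice points on a segment between lattice points is gcd(|Δx|,|Δy|) + 1 = gcd(4,12) + 1 = 4 + 1 = 5.

5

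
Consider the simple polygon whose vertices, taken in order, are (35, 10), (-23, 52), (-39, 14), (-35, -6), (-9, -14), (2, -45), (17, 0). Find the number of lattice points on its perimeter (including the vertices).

The number of boundary lattice points is Σ gcd(|Δx|,|Δy|) = gcd(58,42) + gcd(16,38) + gcd(4,20) + gcd(26,8) + gcd(11,31) + gcd(15,45) + gcd(18,10) = 2+2+4+2+1+15+2 = 28.

28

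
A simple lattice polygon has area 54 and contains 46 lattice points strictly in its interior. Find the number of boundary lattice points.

Pick's theorem gives A = I + B/2 − 1, so B = 2(A − I + 1) = 2(54 − 46 + 1) = 18.

18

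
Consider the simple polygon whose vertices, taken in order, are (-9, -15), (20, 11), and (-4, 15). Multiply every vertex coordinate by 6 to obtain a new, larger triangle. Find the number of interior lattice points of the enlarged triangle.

13291

Using the shoelace formula, 2A = |((-9)·11 − 20·(-15)) + (20·15 − (-4)·11) + ((-4)·(-15) − (-9)·15)| = 740, so the area is 370.
Along each edge there are gcd(|Δx|,|Δy|)+1 lattice points, so counting each shared vertex once the boundary has gcd(29,26) + gcd(24,4) + gcd(5,30) = 1+4+5 = 10.
Scaling by 6 multiplies the area by 6² = 36 (so the new area is 13320) and multiplies the boundary lattice-point count by 6, giving 60.
By Pick's theorem, the interior count of the dilated polygon is 13320 − 60/2 + 1 = 13291.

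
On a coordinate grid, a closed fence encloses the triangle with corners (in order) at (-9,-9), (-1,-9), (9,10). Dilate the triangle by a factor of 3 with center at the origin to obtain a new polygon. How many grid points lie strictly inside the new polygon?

Using the shoelace formula, 2A = |[(-9)·(-9) − (-1)·(-9)] + [(-1)·10 − 9·(-9)] + [9·(-9) − (-9)·10]| = 152, so the area is 76.
Along each edge there are gcd(|Δx|,|Δy|)+1 lattice points, so counting each shared vertex once the boundary has gcd(8,0) + gcd(10,19) + gcd(18,19) = 8+1+1 = 10.
Scaling by 3 multiplies the area by 3² = 9 (so the new area is 684) and multiplies the boundary lattice-point count by 3, giving 30.
By Pick's theorem, the interior count of the dilated polygon is 684 − 30/2 + 1 = 670.

670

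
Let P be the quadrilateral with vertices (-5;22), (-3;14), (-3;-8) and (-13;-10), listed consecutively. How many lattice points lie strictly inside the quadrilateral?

158

Using the shoelace formula, 2A = |((-5)·14 − (-3)·22) + ((-3)·(-8) − (-3)·14) + ((-3)·(-10) − (-13)·(-8)) + ((-13)·22 − (-5)·(-10))| = 348, so the area is 174.
Summing gcd(|Δx|,|Δy|) over the edges gives the boundary count: gcd(2,8) + gcd(0,22) + gcd(10,2) + gcd(8,32) = 2+22+2+8 = 34.
Pick's theorem gives I = A − B/2 + 1 = 174 − 34/2 + 1 = 158.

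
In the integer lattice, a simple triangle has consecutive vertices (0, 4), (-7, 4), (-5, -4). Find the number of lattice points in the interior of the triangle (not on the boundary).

24

By the shoelace formula, twice the signed area is |[0·4 − (-7)·4] + [(-7)·(-4) − (-5)·4] + [(-5)·4 − 0·(-4)]| = 56, so the area is 28.
The number of boundary lattice points is Σ gcd(|Δx|,|Δy|) = gcd(7,0) + gcd(2,8) + gcd(5,8) = 7+2+1 = 10.
By Pick's theorem A = I + B/2 − 1, so I = 28 − 10/2 + 1 = 24.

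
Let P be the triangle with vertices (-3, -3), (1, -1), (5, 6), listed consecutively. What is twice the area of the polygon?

20

The shoelace formula gives twice the area as |((-3)·(-1) − 1·(-3)) + (1·6 − 5·(-1)) + (5·(-3) − (-3)·6)| = 20, so the area is 10.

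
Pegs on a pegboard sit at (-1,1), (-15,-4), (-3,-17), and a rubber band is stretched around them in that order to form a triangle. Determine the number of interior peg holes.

120

The shoelace formula gives twice the area as |((-1)·(-4) − (-15)·1) + ((-15)·(-17) − (-3)·(-4)) + ((-3)·1 − (-1)·(-17))| = 242, so the area is 121.
The number of boundary lattice points is Σ gcd(|Δx|,|Δy|) = gcd(14,5) + gcd(12,13) + gcd(2,18) = 1+1+2 = 4.
Pick's theorem gives I = A − B/2 + 1 = 121 − 4/2 + 1 = 120.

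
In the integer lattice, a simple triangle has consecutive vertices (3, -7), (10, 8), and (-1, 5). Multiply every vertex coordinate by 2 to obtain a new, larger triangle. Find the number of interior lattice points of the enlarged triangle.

By the shoelace formula, twice the signed area is |[3·8 − 10·(-7)] + [10·5 − (-1)·8] + [(-1)·(-7) − 3·5]| = 144, so the area is 72.
The number of boundary lattice points is Σ gcd(|Δx|,|Δy|) = gcd(7,15) + gcd(11,3) + gcd(4,12) = 1+1+4 = 6.
Scaling by 2 multiplies the area by 2² = 4 (so the new area is 288) and multiplies the boundary lattice-point count by 2, giving 12.
By Pick's theorem, the interior count of the dilated polygon is 288 − 12/2 + 1 = 283.

283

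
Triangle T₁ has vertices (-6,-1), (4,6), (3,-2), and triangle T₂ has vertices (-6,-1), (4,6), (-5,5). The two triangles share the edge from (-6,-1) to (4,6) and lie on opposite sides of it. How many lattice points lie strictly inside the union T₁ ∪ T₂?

62

The union is the simple quadrilateral with vertices (-6,-1), (3,-2), (4,6), (-5,5) in order.
By the shoelace formula, twice the signed area is |[(-6)·(-2) − 3·(-1)] + [3·6 − 4·(-2)] + [4·5 − (-5)·6] + [(-5)·(-1) − (-6)·5]| = 126, so the area is 63.
Along each edge there are gcd(|Δx|,|Δy|)+1 lattice points, so counting each shared vertex once the boundary has gcd(9,1) + gcd(1,8) + gcd(9,1) + gcd(1,6) = 1+1+1+1 = 4.
By Pick's theorem I = A − B/2 + 1 = 63 − 4/2 + 1 = 62.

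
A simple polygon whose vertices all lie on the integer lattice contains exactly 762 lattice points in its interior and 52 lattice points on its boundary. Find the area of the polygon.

By Pick's theorem, A = I + B/2 − 1 = 762 + 52/2 − 1 = 787.

787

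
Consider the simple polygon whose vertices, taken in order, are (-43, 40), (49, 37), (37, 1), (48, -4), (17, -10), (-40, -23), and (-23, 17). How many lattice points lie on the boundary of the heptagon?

18

Summing gcd(|Δx|,|Δy|) over the edges gives the boundary count: gcd(92,3) + gcd(12,36) + gcd(11,5) + gcd(31,6) + gcd(57,13) + gcd(17,40) + gcd(20,23) = 1+12+1+1+1+1+1 = 18.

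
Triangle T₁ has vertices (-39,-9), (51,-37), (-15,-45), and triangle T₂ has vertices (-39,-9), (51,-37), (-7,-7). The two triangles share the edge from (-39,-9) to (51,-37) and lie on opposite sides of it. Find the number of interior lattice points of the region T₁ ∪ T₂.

1814

The union is the simple quadrilateral with vertices (-39,-9), (-15,-45), (51,-37), (-7,-7) in order.
By the shoelace formula, twice the signed area is |((-39)·(-45) − (-15)·(-9)) + ((-15)·(-37) − 51·(-45)) + (51·(-7) − (-7)·(-37)) + ((-7)·(-9) − (-39)·(-7))| = 3644, so the area is 1822.
Summing gcd(|Δx|,|Δy|) over the edges gives the boundary count: gcd(24,36) + gcd(66,8) + gcd(58,30) + gcd(32,2) = 12+2+2+2 = 18.
By Pick's theorem I = A − B/2 + 1 = 1822 − 18/2 + 1 = 1814.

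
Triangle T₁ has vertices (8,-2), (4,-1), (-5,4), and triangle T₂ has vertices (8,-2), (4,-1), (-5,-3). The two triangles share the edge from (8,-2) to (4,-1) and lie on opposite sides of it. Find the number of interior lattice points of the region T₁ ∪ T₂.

13

The union is the simple quadrilateral with vertices (8,-2), (-5,4), (4,-1), (-5,-3) in order.
The shoelace formula gives twice the area as |(8·4 − (-5)·(-2)) + ((-5)·(-1) − 4·4) + (4·(-3) − (-5)·(-1)) + ((-5)·(-2) − 8·(-3))| = 28, so the area is 14.
Summing gcd(|Δx|,|Δy|) over the edges gives the boundary count: gcd(13,6) + gcd(9,5) + gcd(9,2) + gcd(13,1) = 1+1+1+1 = 4.
By Pick's theorem I = A − B/2 + 1 = 14 − 4/2 + 1 = 13.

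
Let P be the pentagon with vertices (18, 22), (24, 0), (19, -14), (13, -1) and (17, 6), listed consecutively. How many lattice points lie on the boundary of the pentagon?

6

The number of boundary lattice points is Σ gcd(|Δx|,|Δy|) = gcd(6,22) + gcd(5,14) + gcd(6,13) + gcd(4,7) + gcd(1,16) = 2+1+1+1+1 = 6.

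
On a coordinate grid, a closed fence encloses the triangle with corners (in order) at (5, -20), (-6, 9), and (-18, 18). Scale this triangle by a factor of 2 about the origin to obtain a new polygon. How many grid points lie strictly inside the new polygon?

494

The shoelace formula gives twice the area as |(5·9 − (-6)·(-20)) + ((-6)·18 − (-18)·9) + ((-18)·(-20) − 5·18)| = 249, so the area is 124.5.
The number of boundary lattice points is Σ gcd(|Δx|,|Δy|) = gcd(11,29) + gcd(12,9) + gcd(23,38) = 1+3+1 = 5.
Scaling by 2 multiplies the area by 2² = 4 (so the new area is 498) and multiplies the boundary lattice-point count by 2, giving 10.
By Pick's theorem, the interior count of the dilated polygon is 498 − 10/2 + 1 = 494.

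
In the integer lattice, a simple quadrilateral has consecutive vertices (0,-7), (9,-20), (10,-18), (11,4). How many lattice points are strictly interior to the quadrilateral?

Using the shoelace formula, 2A = |[0·(-20) − 9·(-7)] + [9·(-18) − 10·(-20)] + [10·4 − 11·(-18)] + [11·(-7) − 0·4]| = 262, so the area is 131.
The number of boundary lattice points is Σ gcd(|Δx|,|Δy|) = gcd(9,13) + gcd(1,2) + gcd(1,22) + gcd(11,11) = 1+1+1+11 = 14.
Pick's theorem gives I = A − B/2 + 1 = 131 − 14/2 + 1 = 125.

125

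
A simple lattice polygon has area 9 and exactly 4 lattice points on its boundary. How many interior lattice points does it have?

8

From Pick's theorem, I = A − B/2 + 1 = 9 − 4/2 + 1 = 8.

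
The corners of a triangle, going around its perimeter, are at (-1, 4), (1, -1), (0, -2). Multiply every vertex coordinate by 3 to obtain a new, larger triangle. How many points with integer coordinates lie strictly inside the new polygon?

The shoelace formula gives twice the area as |[(-1)·(-1) − 1·4] + [1·(-2) − 0·(-1)] + [0·4 − (-1)·(-2)]| = 7, so the area is 3.5.
The number of boundary lattice points is Σ gcd(|Δx|,|Δy|) = gcd(2,5) + gcd(1,1) + gcd(1,6) = 1+1+1 = 3.
Scaling by 3 multiplies the area by 3² = 9 (so the new area is 63/2) and multiplies the boundary lattice-point count by 3, giving 9.
By Pick's theorem, the interior count of the dilated polygon is 63/2 − 9/2 + 1 = 28.

28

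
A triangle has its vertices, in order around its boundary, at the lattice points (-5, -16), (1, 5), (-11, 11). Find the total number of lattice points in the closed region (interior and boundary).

The shoelace formula gives twice the area as |((-5)·5 − 1·(-16)) + (1·11 − (-11)·5) + ((-11)·(-16) − (-5)·11)| = 288, so the area is 144.
Summing gcd(|Δx|,|Δy|) over the edges gives the boundary count: gcd(6,21) + gcd(12,6) + gcd(6,27) = 3+6+3 = 12.
Pick's theorem gives I = A − B/2 + 1 = 144 − 12/2 + 1 = 139, so the closed region contains I + B = 139 + 12 = 151 lattice points.

151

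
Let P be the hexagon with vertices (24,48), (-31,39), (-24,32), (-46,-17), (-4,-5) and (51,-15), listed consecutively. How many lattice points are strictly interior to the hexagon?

3753

By the shoelace formula, twice the signed area is |(24·39 − (-31)·48) + ((-31)·32 − (-24)·39) + ((-24)·(-17) − (-46)·32) + ((-46)·(-5) − (-4)·(-17)) + ((-4)·(-15) − 51·(-5)) + (51·48 − 24·(-15))| = 7533, so the area is 7533/2.
The number of boundary lattice points is Σ gcd(|Δx|,|Δy|) = gcd(55,9) + gcd(7,7) + gcd(22,49) + gcd(42,12) + gcd(55,10) + gcd(27,63) = 1+7+1+6+5+9 = 29.
Pick's theorem gives I = A − B/2 + 1 = 7533/2 − 29/2 + 1 = 3753.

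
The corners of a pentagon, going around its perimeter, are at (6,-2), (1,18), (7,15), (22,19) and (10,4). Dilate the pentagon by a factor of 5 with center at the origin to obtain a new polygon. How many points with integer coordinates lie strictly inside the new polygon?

Using the shoelace formula, 2A = |(6·18 − 1·(-2)) + (1·15 − 7·18) + (7·19 − 22·15) + (22·4 − 10·19) + (10·(-2) − 6·4)| = 344, so the area is 172.
The number of boundary lattice points is Σ gcd(|Δx|,|Δy|) = gcd(5,20) + gcd(6,3) + gcd(15,4) + gcd(12,15) + gcd(4,6) = 5+3+1+3+2 = 14.
Scaling by 5 multiplies the area by 5² = 25 (so the new area is 4300) and multiplies the boundary lattice-point count by 5, giving 70.
By Pick's theorem, the interior count of the dilated polygon is 4300 − 70/2 + 1 = 4266.

4266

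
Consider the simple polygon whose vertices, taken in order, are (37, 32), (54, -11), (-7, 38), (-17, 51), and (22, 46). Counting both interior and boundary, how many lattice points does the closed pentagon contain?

The shoelace formula gives twice the area as |(37·(-11) − 54·32) + (54·38 − (-7)·(-11)) + ((-7)·51 − (-17)·38) + ((-17)·46 − 22·51) + (22·32 − 37·46)| = 2773, so the area is 2773/2.
The number of boundary lattice points is Σ gcd(|Δx|,|Δy|) = gcd(17,43) + gcd(61,49) + gcd(10,13) + gcd(39,5) + gcd(15,14) = 1+1+1+1+1 = 5.
Pick's theorem gives I = A − B/2 + 1 = 2773/2 − 5/2 + 1 = 1385, so the closed region contains I + B = 1385 + 5 = 1390 lattice points.

1390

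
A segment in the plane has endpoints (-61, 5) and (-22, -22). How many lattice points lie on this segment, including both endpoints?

4

The number of lattice points on a segment between lattice points is gcd(|Δx|,|Δy|) + 1 = gcd(39,27) + 1 = 3 + 1 = 4.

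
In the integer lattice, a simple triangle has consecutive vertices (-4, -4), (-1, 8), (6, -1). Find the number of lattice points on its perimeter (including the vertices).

5

Summing gcd(|Δx|,|Δy|) over the edges gives the boundary count: gcd(3,12) + gcd(7,9) + gcd(10,3) = 3+1+1 = 5.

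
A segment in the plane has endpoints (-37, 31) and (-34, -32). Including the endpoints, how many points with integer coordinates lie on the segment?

The number of lattice points on a segment between lattice points is gcd(|Δx|,|Δy|) + 1 = gcd(3,63) + 1 = 3 + 1 = 4.

4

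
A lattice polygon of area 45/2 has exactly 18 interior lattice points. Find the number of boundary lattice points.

11

Pick's theorem gives A = I + B/2 − 1, so B = 2(A − I + 1) = 2(45/2 − 18 + 1) = 11.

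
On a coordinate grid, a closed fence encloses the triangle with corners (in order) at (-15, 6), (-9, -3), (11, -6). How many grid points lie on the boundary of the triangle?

Summing gcd(|Δx|,|Δy|) over the edges gives the boundary count: gcd(6,9) + gcd(20,3) + gcd(26,12) = 3+1+2 = 6.

6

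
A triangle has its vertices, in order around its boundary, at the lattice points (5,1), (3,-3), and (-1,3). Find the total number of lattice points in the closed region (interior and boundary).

18

Using the shoelace formula, 2A = |[5·(-3) − 3·1] + [3·3 − (-1)·(-3)] + [(-1)·1 − 5·3]| = 28, so the area is 14.
Along each edge there are gcd(|Δx|,|Δy|)+1 lattice points, so counting each shared vertex once the boundary has gcd(2,4) + gcd(4,6) + gcd(6,2) = 2+2+2 = 6.
Pick's theorem gives I = A − B/2 + 1 = 14 − 6/2 + 1 = 12, so the closed region contains I + B = 12 + 6 = 18 lattice points.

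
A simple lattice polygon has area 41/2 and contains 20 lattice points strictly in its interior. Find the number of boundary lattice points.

Pick's theorem gives A = I + B/2 − 1, so B = 2(A − I + 1) = 2(41/2 − 20 + 1) = 3.

3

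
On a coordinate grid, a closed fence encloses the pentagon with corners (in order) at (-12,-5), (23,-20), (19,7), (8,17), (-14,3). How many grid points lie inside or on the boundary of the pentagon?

Using the shoelace formula, 2A = |((-12)·(-20) − 23·(-5)) + (23·7 − 19·(-20)) + (19·17 − 8·7) + (8·3 − (-14)·17) + ((-14)·(-5) − (-12)·3)| = 1531, so the area is 1531/2.
Along each edge there are gcd(|Δx|,|Δy|)+1 lattice points, so counting each shared vertex once the boundary has gcd(35,15) + gcd(4,27) + gcd(11,10) + gcd(22,14) + gcd(2,8) = 5+1+1+2+2 = 11.
Pick's theorem gives I = A − B/2 + 1 = 1531/2 − 11/2 + 1 = 761, so the closed region contains I + B = 761 + 11 = 772 lattice points.

772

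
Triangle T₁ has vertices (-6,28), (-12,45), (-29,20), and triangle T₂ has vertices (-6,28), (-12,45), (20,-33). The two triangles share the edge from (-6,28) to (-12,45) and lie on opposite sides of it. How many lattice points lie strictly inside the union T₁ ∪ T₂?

The union is the simple quadrilateral with vertices (-6,28), (-29,20), (-12,45), (20,-33) in order.
The shoelace formula gives twice the area as |[(-6)·20 − (-29)·28] + [(-29)·45 − (-12)·20] + [(-12)·(-33) − 20·45] + [20·28 − (-6)·(-33)]| = 515, so the area is 515/2.
Summing gcd(|Δx|,|Δy|) over the edges gives the boundary count: gcd(23,8) + gcd(17,25) + gcd(32,78) + gcd(26,61) = 1+1+2+1 = 5.
By Pick's theorem I = A − B/2 + 1 = 515/2 − 5/2 + 1 = 256.

256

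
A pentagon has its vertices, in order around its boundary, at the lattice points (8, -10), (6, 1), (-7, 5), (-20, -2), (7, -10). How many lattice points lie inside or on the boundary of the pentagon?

The shoelace formula gives twice the area as |[8·1 − 6·(-10)] + [6·5 − (-7)·1] + [(-7)·(-2) − (-20)·5] + [(-20)·(-10) − 7·(-2)] + [7·(-10) − 8·(-10)]| = 443, so the area is 221.5.
Summing gcd(|Δx|,|Δy|) over the edges gives the boundary count: gcd(2,11) + gcd(13,4) + gcd(13,7) + gcd(27,8) + gcd(1,0) = 1+1+1+1+1 = 5.
Pick's theorem gives I = A − B/2 + 1 = 221.5 − 5/2 + 1 = 220, so the closed region contains I + B = 220 + 5 = 225 lattice points.

225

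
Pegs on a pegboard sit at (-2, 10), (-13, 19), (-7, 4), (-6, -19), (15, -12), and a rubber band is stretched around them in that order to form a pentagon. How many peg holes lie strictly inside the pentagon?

401

By the shoelace formula, twice the signed area is |((-2)·19 − (-13)·10) + ((-13)·4 − (-7)·19) + ((-7)·(-19) − (-6)·4) + ((-6)·(-12) − 15·(-19)) + (15·10 − (-2)·(-12))| = 813, so the area is 406.5.
Summing gcd(|Δx|,|Δy|) over the edges gives the boundary count: gcd(11,9) + gcd(6,15) + gcd(1,23) + gcd(21,7) + gcd(17,22) = 1+3+1+7+1 = 13.
By Pick's theorem A = I + B/2 − 1, so I = 406.5 − 13/2 + 1 = 401.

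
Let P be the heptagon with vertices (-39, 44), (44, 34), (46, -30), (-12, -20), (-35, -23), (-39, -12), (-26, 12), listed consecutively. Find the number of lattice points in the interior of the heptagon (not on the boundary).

The shoelace formula gives twice the area as |[(-39)·34 − 44·44] + [44·(-30) − 46·34] + [46·(-20) − (-12)·(-30)] + [(-12)·(-23) − (-35)·(-20)] + [(-35)·(-12) − (-39)·(-23)] + [(-39)·12 − (-26)·(-12)] + [(-26)·44 − (-39)·12]| = 9783, so the area is 9783/2.
The number of boundary lattice points is Σ gcd(|Δx|,|Δy|) = gcd(83,10) + gcd(2,64) + gcd(58,10) + gcd(23,3) + gcd(4,11) + gcd(13,24) + gcd(13,32) = 1+2+2+1+1+1+1 = 9.
By Pick's theorem A = I + B/2 − 1, so I = 9783/2 − 9/2 + 1 = 4888.

4888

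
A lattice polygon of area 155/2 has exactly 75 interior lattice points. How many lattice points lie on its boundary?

Pick's theorem gives A = I + B/2 − 1, so B = 2(A − I + 1) = 2(155/2 − 75 + 1) = 7.

7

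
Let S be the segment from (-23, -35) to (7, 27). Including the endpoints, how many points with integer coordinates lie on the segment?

3

The number of lattice points on a segment between lattice points is gcd(|Δx|,|Δy|) + 1 = gcd(30,62) + 1 = 2 + 1 = 3.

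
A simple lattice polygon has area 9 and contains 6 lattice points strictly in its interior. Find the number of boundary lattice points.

Pick's theorem gives A = I + B/2 − 1, so B = 2(A − I + 1) = 2(9 − 6 + 1) = 8.

8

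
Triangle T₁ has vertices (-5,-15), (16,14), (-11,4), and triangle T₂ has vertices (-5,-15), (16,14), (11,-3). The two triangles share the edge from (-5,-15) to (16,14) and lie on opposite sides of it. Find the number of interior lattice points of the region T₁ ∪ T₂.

390

The union is the simple quadrilateral with vertices (-5,-15), (-11,4), (16,14), (11,-3) in order.
The shoelace formula gives twice the area as |[(-5)·4 − (-11)·(-15)] + [(-11)·14 − 16·4] + [16·(-3) − 11·14] + [11·(-15) − (-5)·(-3)]| = 785, so the area is 392.5.
Along each edge there are gcd(|Δx|,|Δy|)+1 lattice points, so counting each shared vertex once the boundary has gcd(6,19) + gcd(27,10) + gcd(5,17) + gcd(16,12) = 1+1+1+4 = 7.
By Pick's theorem I = A − B/2 + 1 = 392.5 − 7/2 + 1 = 390.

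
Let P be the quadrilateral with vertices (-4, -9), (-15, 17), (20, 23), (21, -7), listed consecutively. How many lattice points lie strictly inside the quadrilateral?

863

By the shoelace formula, twice the signed area is |((-4)·17 − (-15)·(-9)) + ((-15)·23 − 20·17) + (20·(-7) − 21·23) + (21·(-9) − (-4)·(-7))| = 1728, so the area is 864.
Summing gcd(|Δx|,|Δy|) over the edges gives the boundary count: gcd(11,26) + gcd(35,6) + gcd(1,30) + gcd(25,2) = 1+1+1+1 = 4.
Pick's theorem gives I = A − B/2 + 1 = 864 − 4/2 + 1 = 863.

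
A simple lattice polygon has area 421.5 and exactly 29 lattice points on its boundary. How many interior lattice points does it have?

Pick's theorem A = I + B/2 − 1 rearranges to I = A − B/2 + 1 = 421.5 − 29/2 + 1 = 408.

408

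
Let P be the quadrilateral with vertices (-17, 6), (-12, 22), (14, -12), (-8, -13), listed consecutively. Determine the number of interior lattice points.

By the shoelace formula, twice the signed area is |[(-17)·22 − (-12)·6] + [(-12)·(-12) − 14·22] + [14·(-13) − (-8)·(-12)] + [(-8)·6 − (-17)·(-13)]| = 1013, so the area is 506.5.
Along each edge there are gcd(|Δx|,|Δy|)+1 lattice points, so counting each shared vertex once the boundary has gcd(5,16) + gcd(26,34) + gcd(22,1) + gcd(9,19) = 1+2+1+1 = 5.
By Pick's theorem A = I + B/2 − 1, so I = 506.5 − 5/2 + 1 = 505.

505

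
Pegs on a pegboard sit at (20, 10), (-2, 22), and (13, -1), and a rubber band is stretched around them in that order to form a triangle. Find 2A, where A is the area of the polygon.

326

Using the shoelace formula, 2A = |(20·22 − (-2)·10) + ((-2)·(-1) − 13·22) + (13·10 − 20·(-1))| = 326, so the area is 163.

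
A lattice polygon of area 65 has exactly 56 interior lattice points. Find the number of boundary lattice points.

20

Pick's theorem gives A = I + B/2 − 1, so B = 2(A − I + 1) = 2(65 − 56 + 1) = 20.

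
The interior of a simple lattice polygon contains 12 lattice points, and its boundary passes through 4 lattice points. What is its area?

Pick's theorem states A = I + B/2 − 1, so A = 12 + 4/2 − 1 = 13.

13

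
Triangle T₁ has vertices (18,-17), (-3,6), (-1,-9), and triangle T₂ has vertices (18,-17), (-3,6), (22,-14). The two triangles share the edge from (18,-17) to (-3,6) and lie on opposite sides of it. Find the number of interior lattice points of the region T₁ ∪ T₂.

The union is the simple quadrilateral with vertices (18,-17), (-1,-9), (-3,6), (22,-14) in order.
The shoelace formula gives twice the area as |[18·(-9) − (-1)·(-17)] + [(-1)·6 − (-3)·(-9)] + [(-3)·(-14) − 22·6] + [22·(-17) − 18·(-14)]| = 424, so the area is 212.
Summing gcd(|Δx|,|Δy|) over the edges gives the boundary count: gcd(19,8) + gcd(2,15) + gcd(25,20) + gcd(4,3) = 1+1+5+1 = 8.
By Pick's theorem I = A − B/2 + 1 = 212 − 8/2 + 1 = 209.

209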